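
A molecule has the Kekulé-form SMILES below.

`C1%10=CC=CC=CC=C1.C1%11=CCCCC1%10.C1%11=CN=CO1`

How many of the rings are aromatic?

1

The SMILES encodes an eight-membered carbon ring with four alternating C=C double bonds; a six-membered carbon ring with one C=C double bond; a five-membered ring with an oxygen at position 1 and a nitrogen at position 3 (in a C=N bond), with two double bonds.
The 8-membered ring has only sp² ring atoms; a planar conformation would have a fully conjugated π system of 8 electrons. But 8 = 4(2), which is 4n not 4n+2, so it is not aromatic (cyclooctatetraene) — cyclooctatetraene distorts into a non-planar tub to avoid antiaromaticity.
The 6-membered ring has four sp³ carbons, so it is not fully conjugated — not aromatic (cyclohexene).
The 5-membered ring with one oxygen and one =N– is planar and fully conjugated; 2 ring double bonds (4 π electrons) plus a heteroatom lone pair (2) give 6 π electrons. Since 6 = 4n+2 (n=1), it is aromatic (oxazole).
1 of the 3 rings is aromatic. Total: 1.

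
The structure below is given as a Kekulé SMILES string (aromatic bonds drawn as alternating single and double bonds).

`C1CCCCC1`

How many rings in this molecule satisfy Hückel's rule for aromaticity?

The SMILES encodes a six-membered saturated carbon ring.
The 6-membered ring has only sp³ atoms, so it is not fully conjugated — not aromatic (cyclohexane).

0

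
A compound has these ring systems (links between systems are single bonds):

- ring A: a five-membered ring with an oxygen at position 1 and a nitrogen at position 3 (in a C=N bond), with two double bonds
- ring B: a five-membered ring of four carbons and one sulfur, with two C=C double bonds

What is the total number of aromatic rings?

Ring A is fully conjugated (every ring atom contributes a p orbital); 2 ring double bonds (4 π electrons) plus a heteroatom lone pair (2) give 6 π electrons. 6 = 4(1)+2, so ring A is aromatic (oxazole).
Ring B is fully conjugated (every ring atom contributes a p orbital); 2 ring double bonds (4 π electrons) plus a heteroatom lone pair (2) give 6 π electrons. Since 6 = 4n+2 (n=1), ring B is aromatic (thiophene).
Aromatic: A, B. Total: 2.

2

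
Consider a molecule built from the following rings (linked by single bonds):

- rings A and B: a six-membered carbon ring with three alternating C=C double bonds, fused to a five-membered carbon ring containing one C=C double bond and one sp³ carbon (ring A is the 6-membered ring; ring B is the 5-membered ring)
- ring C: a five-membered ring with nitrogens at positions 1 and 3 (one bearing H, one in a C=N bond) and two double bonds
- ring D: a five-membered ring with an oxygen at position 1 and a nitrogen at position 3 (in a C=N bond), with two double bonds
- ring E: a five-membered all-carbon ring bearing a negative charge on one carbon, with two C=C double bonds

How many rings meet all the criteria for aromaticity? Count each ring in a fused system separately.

4

Ring A is fully conjugated (every ring atom contributes a p orbital); 3 ring double bonds give 6 π electrons. 6 = 4(1)+2, so ring A is aromatic (benzene ring).
Ring B has one sp³ carbon, so it is not fully conjugated — not aromatic (cyclopentene ring).
Ring C is planar and fully conjugated; 2 ring double bonds (4 π electrons) plus a heteroatom lone pair (2) give 6 π electrons. That satisfies 4n+2 with n=1, so ring C is aromatic (imidazole).
Ring D is fully conjugated (every ring atom contributes a p orbital); 2 ring double bonds (4 π electrons) plus a heteroatom lone pair (2) give 6 π electrons. 6 = 4(1)+2, so ring D is aromatic (oxazole).
Ring E is fully conjugated (every ring atom contributes a p orbital); 2 ring double bonds (4 π electrons) plus the carbanion lone pair (2) give 6 π electrons. 6 = 4(1)+2, so ring E is aromatic (cyclopentadienyl anion).
Aromatic: A, C, D, E. Total: 4.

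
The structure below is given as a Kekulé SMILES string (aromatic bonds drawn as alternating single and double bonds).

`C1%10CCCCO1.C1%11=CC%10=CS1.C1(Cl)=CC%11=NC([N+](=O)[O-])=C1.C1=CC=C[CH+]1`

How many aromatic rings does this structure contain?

2

The SMILES encodes a six-membered saturated ring of five carbons and one oxygen; a five-membered ring of four carbons and one sulfur, with two C=C double bonds; a six-membered ring of five carbons and one nitrogen with three alternating double bonds; a five-membered all-carbon ring bearing a positive charge on one carbon, with two C=C double bonds.
The 6-membered ring with one oxygen has only sp³ atoms, so it is not fully conjugated — not aromatic (tetrahydropyran).
The 5-membered ring with one sulfur is fully conjugated (every ring atom contributes a p orbital); 2 ring double bonds (4 π electrons) plus a heteroatom lone pair (2) give 6 π electrons. That satisfies 4n+2 with n=1, so it is aromatic (thiophene).
The 6-membered ring with one nitrogen is fully conjugated (every ring atom contributes a p orbital); 3 ring double bonds give 6 π electrons. Since 6 = 4n+2 (n=1), it is aromatic (pyridine).
The 5-membered ring has only sp² ring atoms; a planar conformation would have a fully conjugated π system of 4 electrons. But 4 = 4(1), which is 4n not 4n+2, so it is not aromatic (cyclopentadienyl cation).
2 of the 4 rings are aromatic. Total: 2.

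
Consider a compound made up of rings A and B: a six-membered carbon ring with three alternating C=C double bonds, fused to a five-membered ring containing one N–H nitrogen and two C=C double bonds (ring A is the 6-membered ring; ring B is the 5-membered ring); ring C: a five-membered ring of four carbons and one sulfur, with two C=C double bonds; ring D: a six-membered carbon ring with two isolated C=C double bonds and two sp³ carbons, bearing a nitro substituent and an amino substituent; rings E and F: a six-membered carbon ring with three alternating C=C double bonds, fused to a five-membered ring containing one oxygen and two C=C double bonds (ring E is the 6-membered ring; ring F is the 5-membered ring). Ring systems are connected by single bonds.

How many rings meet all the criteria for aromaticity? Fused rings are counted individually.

Rings A and B form a fused bicyclic system (with one N–H) with 9 sp² atoms and 10 π electrons from ring double bonds plus a heteroatom lone pair. 10 = 4(2)+2, so the system is aromatic and both rings count as aromatic (indole).
Ring C has a continuous p-orbital overlap around the ring; 2 ring double bonds (4 π electrons) plus a heteroatom lone pair (2) give 6 π electrons. 6 = 4(1)+2, so ring C is aromatic (thiophene).
Ring D has two sp³ carbons, so it is not fully conjugated — not aromatic (1,4-cyclohexadiene).
Rings E and F form a fused bicyclic system (with one oxygen) with 9 sp² atoms and 10 π electrons from ring double bonds plus a heteroatom lone pair. 10 = 4(2)+2, so the system is aromatic and both rings count as aromatic (benzofuran).
Aromatic: A, B, C, E, F. Total: 5.

5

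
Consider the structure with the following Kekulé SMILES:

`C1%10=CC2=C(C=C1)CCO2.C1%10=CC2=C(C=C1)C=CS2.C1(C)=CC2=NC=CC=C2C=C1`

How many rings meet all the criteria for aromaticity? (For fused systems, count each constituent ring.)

5

The SMILES encodes a six-membered carbon ring with three alternating C=C double bonds, fused to a five-membered ring containing one oxygen and two sp³ carbons; a six-membered carbon ring with three alternating C=C double bonds, fused to a five-membered ring containing one sulfur and two C=C double bonds; two fused six-membered rings, each with three alternating double bonds; one ring is all carbon and the other has one ring nitrogen.
The 6-membered ring is fully conjugated (every ring atom contributes a p orbital); 3 ring double bonds give 6 π electrons. That satisfies 4n+2 with n=1, so it is aromatic (benzene ring).
The 5-membered ring with one oxygen has two sp³ carbons, so it is not fully conjugated — not aromatic (oxolane ring).
The fused 6/5-membered bicyclic (with one sulfur) is a single π system with 9 sp² atoms and 10 π electrons from ring double bonds plus a heteroatom lone pair. 10 = 4(2)+2, so the system is aromatic and both rings count as aromatic (benzothiophene).
The fused 6/6-membered bicyclic (with one nitrogen) is a single π system with 10 sp² atoms and 10 π electrons from ring double bonds. 10 = 4(2)+2, so the system is aromatic and both rings count as aromatic (quinoline).
5 of the 6 rings are aromatic. Total: 5.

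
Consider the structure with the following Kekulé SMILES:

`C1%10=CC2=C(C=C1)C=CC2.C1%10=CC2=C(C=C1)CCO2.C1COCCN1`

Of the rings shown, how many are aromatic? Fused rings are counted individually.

2

The SMILES encodes a six-membered carbon ring with three alternating C=C double bonds, fused to a five-membered carbon ring containing one C=C double bond and one sp³ carbon; a six-membered carbon ring with three alternating C=C double bonds, fused to a five-membered ring containing one oxygen and two sp³ carbons; a six-membered saturated ring with an oxygen and an N–H nitrogen at positions 1 and 4.
The 6-membered ring is planar and fully conjugated; 3 ring double bonds give 6 π electrons. Since 6 = 4n+2 (n=1), it is aromatic (benzene ring).
The 5-membered ring has one sp³ carbon, so it is not fully conjugated — not aromatic (cyclopentene ring).
The second 6-membered ring is planar and fully conjugated; 3 ring double bonds give 6 π electrons. 6 = 4(1)+2, so it is aromatic (benzene ring).
The 5-membered ring with one oxygen has two sp³ carbons, so it is not fully conjugated — not aromatic (oxolane ring).
The 6-membered ring with one oxygen and one N–H (1,4) has only sp³ atoms, so it is not fully conjugated — not aromatic (morpholine).
2 of the 5 rings are aromatic. Total: 2.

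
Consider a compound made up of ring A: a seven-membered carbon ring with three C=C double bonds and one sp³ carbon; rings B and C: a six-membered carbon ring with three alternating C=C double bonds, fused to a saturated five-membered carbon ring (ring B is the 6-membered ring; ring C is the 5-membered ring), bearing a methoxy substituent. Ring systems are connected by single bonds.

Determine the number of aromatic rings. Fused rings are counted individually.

1

Ring A has one sp³ carbon, so it is not fully conjugated — not aromatic (cycloheptatriene).
Ring B has a continuous p-orbital overlap around the ring; 3 ring double bonds give 6 π electrons. That satisfies 4n+2 with n=1, so ring B is aromatic (benzene ring).
Ring C has three sp³ carbons, so it is not fully conjugated — not aromatic (cyclopentane ring).
Aromatic: B. Total: 1.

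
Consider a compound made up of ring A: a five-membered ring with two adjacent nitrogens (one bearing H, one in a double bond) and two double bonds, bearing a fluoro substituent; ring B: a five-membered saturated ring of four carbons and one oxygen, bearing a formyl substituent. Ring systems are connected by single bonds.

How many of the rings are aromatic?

Ring A is planar and fully conjugated; 2 ring double bonds (4 π electrons) plus a heteroatom lone pair (2) give 6 π electrons. That satisfies 4n+2 with n=1, so ring A is aromatic (pyrazole).
Ring B has only sp³ atoms, so it is not fully conjugated — not aromatic (tetrahydrofuran).
Aromatic: A. Total: 1.

1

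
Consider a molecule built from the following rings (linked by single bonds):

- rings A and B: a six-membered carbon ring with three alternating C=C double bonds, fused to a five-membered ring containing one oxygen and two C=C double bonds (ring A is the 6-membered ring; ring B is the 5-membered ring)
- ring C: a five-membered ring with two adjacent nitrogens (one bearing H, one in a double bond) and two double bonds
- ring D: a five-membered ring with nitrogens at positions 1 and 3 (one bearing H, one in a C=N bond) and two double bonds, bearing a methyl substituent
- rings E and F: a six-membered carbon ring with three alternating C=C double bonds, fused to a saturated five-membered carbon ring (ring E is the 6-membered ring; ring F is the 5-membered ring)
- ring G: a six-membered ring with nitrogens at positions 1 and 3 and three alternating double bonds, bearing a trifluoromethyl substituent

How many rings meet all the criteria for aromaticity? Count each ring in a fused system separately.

6

Rings A and B form a fused bicyclic system (with one oxygen) with 9 sp² atoms and 10 π electrons from ring double bonds plus a heteroatom lone pair. 10 = 4(2)+2, so the system is aromatic and both rings count as aromatic (benzofuran).
Ring C is planar and fully conjugated; 2 ring double bonds (4 π electrons) plus a heteroatom lone pair (2) give 6 π electrons. 6 = 4(1)+2, so ring C is aromatic (pyrazole).
Ring D is planar and fully conjugated; 2 ring double bonds (4 π electrons) plus a heteroatom lone pair (2) give 6 π electrons. 6 = 4(1)+2, so ring D is aromatic (imidazole).
Ring E is fully conjugated (every ring atom contributes a p orbital); 3 ring double bonds give 6 π electrons. That satisfies 4n+2 with n=1, so ring E is aromatic (benzene ring).
Ring F has three sp³ carbons, so it is not fully conjugated — not aromatic (cyclopentane ring).
Ring G is fully conjugated (every ring atom contributes a p orbital); 3 ring double bonds give 6 π electrons. That satisfies 4n+2 with n=1, so ring G is aromatic (pyrimidine).
Aromatic: A, B, C, D, E, G. Total: 6.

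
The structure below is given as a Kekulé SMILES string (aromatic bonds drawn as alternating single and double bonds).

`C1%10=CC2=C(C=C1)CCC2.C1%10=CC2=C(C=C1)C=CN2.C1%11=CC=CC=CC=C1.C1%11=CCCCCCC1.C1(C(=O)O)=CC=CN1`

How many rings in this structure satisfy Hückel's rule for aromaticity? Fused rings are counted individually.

The SMILES encodes a six-membered carbon ring with three alternating C=C double bonds, fused to a saturated five-membered carbon ring; a six-membered carbon ring with three alternating C=C double bonds, fused to a five-membered ring containing one N–H nitrogen and two C=C double bonds; an eight-membered carbon ring with four alternating C=C double bonds; an eight-membered carbon ring with one C=C double bond; a five-membered ring of four carbons and one nitrogen bearing a hydrogen, with two C=C double bonds.
The 6-membered ring has a continuous p-orbital overlap around the ring; 3 ring double bonds give 6 π electrons. 6 = 4(1)+2, so it is aromatic (benzene ring).
The 5-membered ring has three sp³ carbons, so it is not fully conjugated — not aromatic (cyclopentane ring).
The fused 6/5-membered bicyclic (with one N–H) is a single π system with 9 sp² atoms and 10 π electrons from ring double bonds plus a heteroatom lone pair. 10 = 4(2)+2, so the system is aromatic and both rings count as aromatic (indole).
The 8-membered ring has only sp² ring atoms; a planar conformation would have a fully conjugated π system of 8 electrons. But 8 = 4(2), which is 4n not 4n+2, so it is not aromatic (cyclooctatetraene) — cyclooctatetraene distorts into a non-planar tub to avoid antiaromaticity.
The second 8-membered ring has six sp³ carbons, so it is not fully conjugated — not aromatic (cyclooctene).
The 5-membered ring with one N–H is fully conjugated (every ring atom contributes a p orbital); 2 ring double bonds (4 π electrons) plus a heteroatom lone pair (2) give 6 π electrons. 6 = 4(1)+2, so it is aromatic (pyrrole).
4 of the 7 rings are aromatic. Total: 4.

4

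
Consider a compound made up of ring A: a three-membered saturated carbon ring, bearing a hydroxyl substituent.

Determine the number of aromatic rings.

0

Ring A has only sp³ atoms, so it is not fully conjugated — not aromatic (cyclopropane).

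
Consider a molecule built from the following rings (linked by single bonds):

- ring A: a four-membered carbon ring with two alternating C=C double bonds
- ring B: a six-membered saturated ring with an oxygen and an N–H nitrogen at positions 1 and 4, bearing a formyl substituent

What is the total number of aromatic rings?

Ring A has only sp² ring atoms; a planar conformation would have a fully conjugated π system of 4 electrons. But 4 = 4(1), which is 4n not 4n+2, so ring A is not aromatic (cyclobutadiene) — cyclobutadiene is antiaromatic and distorts to a rectangle.
Ring B has only sp³ atoms, so it is not fully conjugated — not aromatic (morpholine).
No ring is aromatic. Total: 0.

0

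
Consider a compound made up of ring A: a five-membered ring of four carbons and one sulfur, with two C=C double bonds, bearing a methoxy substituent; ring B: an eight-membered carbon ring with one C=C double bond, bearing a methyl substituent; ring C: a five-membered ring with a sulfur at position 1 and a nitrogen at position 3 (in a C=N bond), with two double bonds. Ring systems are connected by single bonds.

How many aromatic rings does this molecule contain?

Ring A has a continuous p-orbital overlap around the ring; 2 ring double bonds (4 π electrons) plus a heteroatom lone pair (2) give 6 π electrons. 6 = 4(1)+2, so ring A is aromatic (thiophene).
Ring B has six sp³ carbons, so it is not fully conjugated — not aromatic (cyclooctene).
Ring C has a continuous p-orbital overlap around the ring; 2 ring double bonds (4 π electrons) plus a heteroatom lone pair (2) give 6 π electrons. 6 = 4(1)+2, so ring C is aromatic (thiazole).
Aromatic: A, C. Total: 2.

2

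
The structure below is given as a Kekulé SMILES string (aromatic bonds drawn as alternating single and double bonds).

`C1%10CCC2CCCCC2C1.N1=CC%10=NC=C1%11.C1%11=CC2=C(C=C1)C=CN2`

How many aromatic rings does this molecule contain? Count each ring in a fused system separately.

3

The SMILES encodes two fused six-membered saturated carbon rings; a six-membered ring with nitrogens at positions 1 and 4 and three alternating double bonds; a six-membered carbon ring with three alternating C=C double bonds, fused to a five-membered ring containing one N–H nitrogen and two C=C double bonds.
The 6-membered ring has only sp³ atoms, so it is not fully conjugated — not aromatic (cyclohexane ring).
The second 6-membered ring has only sp³ atoms, so it is not fully conjugated — not aromatic (cyclohexane ring).
The 6-membered ring with two nitrogens (1,4) is fully conjugated (every ring atom contributes a p orbital); 3 ring double bonds give 6 π electrons. That satisfies 4n+2 with n=1, so it is aromatic (pyrazine).
The fused 6/5-membered bicyclic (with one N–H) is a single π system with 9 sp² atoms and 10 π electrons from ring double bonds plus a heteroatom lone pair. 10 = 4(2)+2, so the system is aromatic and both rings count as aromatic (indole).
3 of the 5 rings are aromatic. Total: 3.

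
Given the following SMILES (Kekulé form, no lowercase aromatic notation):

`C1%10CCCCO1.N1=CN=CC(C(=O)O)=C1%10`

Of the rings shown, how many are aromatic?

The SMILES encodes a six-membered saturated ring of five carbons and one oxygen; a six-membered ring with nitrogens at positions 1 and 3 and three alternating double bonds.
The 6-membered ring with one oxygen has only sp³ atoms, so it is not fully conjugated — not aromatic (tetrahydropyran).
The 6-membered ring with two nitrogens (1,3) is fully conjugated (every ring atom contributes a p orbital); 3 ring double bonds give 6 π electrons. 6 = 4(1)+2, so it is aromatic (pyrimidine).
1 of the 2 rings is aromatic. Total: 1.

1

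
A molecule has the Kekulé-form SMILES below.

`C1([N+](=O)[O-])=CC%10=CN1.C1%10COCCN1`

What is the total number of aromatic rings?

The SMILES encodes a five-membered ring of four carbons and one nitrogen bearing a hydrogen, with two C=C double bonds; a six-membered saturated ring with an oxygen and an N–H nitrogen at positions 1 and 4.
The 5-membered ring with one N–H is planar and fully conjugated; 2 ring double bonds (4 π electrons) plus a heteroatom lone pair (2) give 6 π electrons. That satisfies 4n+2 with n=1, so it is aromatic (pyrrole).
The 6-membered ring with one oxygen and one N–H (1,4) has only sp³ atoms, so it is not fully conjugated — not aromatic (morpholine).
1 of the 2 rings is aromatic. Total: 1.

1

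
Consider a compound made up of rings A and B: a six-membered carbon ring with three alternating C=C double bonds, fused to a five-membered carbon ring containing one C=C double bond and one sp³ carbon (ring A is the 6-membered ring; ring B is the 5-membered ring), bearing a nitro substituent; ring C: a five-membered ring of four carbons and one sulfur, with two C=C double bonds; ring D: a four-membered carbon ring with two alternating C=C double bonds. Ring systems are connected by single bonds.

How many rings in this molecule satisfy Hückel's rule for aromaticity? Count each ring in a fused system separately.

2

Ring A has a continuous p-orbital overlap around the ring; 3 ring double bonds give 6 π electrons. 6 = 4(1)+2, so ring A is aromatic (benzene ring).
Ring B has one sp³ carbon, so it is not fully conjugated — not aromatic (cyclopentene ring).
Ring C is planar and fully conjugated; 2 ring double bonds (4 π electrons) plus a heteroatom lone pair (2) give 6 π electrons. That satisfies 4n+2 with n=1, so ring C is aromatic (thiophene).
Ring D has only sp² ring atoms; a planar conformation would have a fully conjugated π system of 4 electrons. But 4 = 4(1), which is 4n not 4n+2, so ring D is not aromatic (cyclobutadiene) — cyclobutadiene is antiaromatic and distorts to a rectangle.
Aromatic: A, C. Total: 2.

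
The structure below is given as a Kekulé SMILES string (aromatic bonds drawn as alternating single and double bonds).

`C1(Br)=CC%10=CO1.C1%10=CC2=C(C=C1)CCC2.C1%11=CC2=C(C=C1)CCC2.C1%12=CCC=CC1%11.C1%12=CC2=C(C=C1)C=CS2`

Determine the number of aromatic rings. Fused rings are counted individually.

The SMILES encodes a five-membered ring of four carbons and one oxygen, with two C=C double bonds; a six-membered carbon ring with three alternating C=C double bonds, fused to a saturated five-membered carbon ring; a six-membered carbon ring with three alternating C=C double bonds, fused to a saturated five-membered carbon ring; a six-membered carbon ring with two isolated C=C double bonds and two sp³ carbons; a six-membered carbon ring with three alternating C=C double bonds, fused to a five-membered ring containing one sulfur and two C=C double bonds.
The 5-membered ring with one oxygen is fully conjugated (every ring atom contributes a p orbital); 2 ring double bonds (4 π electrons) plus a heteroatom lone pair (2) give 6 π electrons. Since 6 = 4n+2 (n=1), it is aromatic (furan).
The 6-membered ring is planar and fully conjugated; 3 ring double bonds give 6 π electrons. Since 6 = 4n+2 (n=1), it is aromatic (benzene ring).
The 5-membered ring has three sp³ carbons, so it is not fully conjugated — not aromatic (cyclopentane ring).
The second 6-membered ring has a continuous p-orbital overlap around the ring; 3 ring double bonds give 6 π electrons. That satisfies 4n+2 with n=1, so it is aromatic (benzene ring).
The second 5-membered ring has three sp³ carbons, so it is not fully conjugated — not aromatic (cyclopentane ring).
The third 6-membered ring has two sp³ carbons, so it is not fully conjugated — not aromatic (1,4-cyclohexadiene).
The fused 6/5-membered bicyclic (with one sulfur) is a single π system with 9 sp² atoms and 10 π electrons from ring double bonds plus a heteroatom lone pair. 10 = 4(2)+2, so the system is aromatic and both rings count as aromatic (benzothiophene).
5 of the 8 rings are aromatic. Total: 5.

5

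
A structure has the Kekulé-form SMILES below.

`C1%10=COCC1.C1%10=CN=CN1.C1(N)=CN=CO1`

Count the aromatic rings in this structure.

The SMILES encodes a five-membered ring of four carbons and one oxygen, with one C=C double bond and two sp³ carbons; a five-membered ring with nitrogens at positions 1 and 3 (one bearing H, one in a C=N bond) and two double bonds; a five-membered ring with an oxygen at position 1 and a nitrogen at position 3 (in a C=N bond), with two double bonds.
The 5-membered ring with one oxygen has two sp³ carbons, so it is not fully conjugated — not aromatic (2,3-dihydrofuran).
The 5-membered ring with two nitrogens (one N–H, one =N–) has a continuous p-orbital overlap around the ring; 2 ring double bonds (4 π electrons) plus a heteroatom lone pair (2) give 6 π electrons. Since 6 = 4n+2 (n=1), it is aromatic (imidazole).
The 5-membered ring with one oxygen and one =N– is planar and fully conjugated; 2 ring double bonds (4 π electrons) plus a heteroatom lone pair (2) give 6 π electrons. Since 6 = 4n+2 (n=1), it is aromatic (oxazole).
2 of the 3 rings are aromatic. Total: 2.

2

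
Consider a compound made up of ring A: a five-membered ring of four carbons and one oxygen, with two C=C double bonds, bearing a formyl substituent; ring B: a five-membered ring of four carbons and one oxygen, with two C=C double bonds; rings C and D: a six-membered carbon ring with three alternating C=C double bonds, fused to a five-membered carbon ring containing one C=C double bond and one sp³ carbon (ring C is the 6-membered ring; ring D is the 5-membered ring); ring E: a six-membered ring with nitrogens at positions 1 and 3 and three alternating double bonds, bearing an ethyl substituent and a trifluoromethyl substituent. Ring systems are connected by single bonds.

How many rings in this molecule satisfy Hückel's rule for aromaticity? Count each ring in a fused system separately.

4

Ring A has a continuous p-orbital overlap around the ring; 2 ring double bonds (4 π electrons) plus a heteroatom lone pair (2) give 6 π electrons. 6 = 4(1)+2, so ring A is aromatic (furan).
Ring B is fully conjugated (every ring atom contributes a p orbital); 2 ring double bonds (4 π electrons) plus a heteroatom lone pair (2) give 6 π electrons. That satisfies 4n+2 with n=1, so ring B is aromatic (furan).
Ring C is fully conjugated (every ring atom contributes a p orbital); 3 ring double bonds give 6 π electrons. That satisfies 4n+2 with n=1, so ring C is aromatic (benzene ring).
Ring D has one sp³ carbon, so it is not fully conjugated — not aromatic (cyclopentene ring).
Ring E has a continuous p-orbital overlap around the ring; 3 ring double bonds give 6 π electrons. 6 = 4(1)+2, so ring E is aromatic (pyrimidine).
Aromatic: A, B, C, E. Total: 4.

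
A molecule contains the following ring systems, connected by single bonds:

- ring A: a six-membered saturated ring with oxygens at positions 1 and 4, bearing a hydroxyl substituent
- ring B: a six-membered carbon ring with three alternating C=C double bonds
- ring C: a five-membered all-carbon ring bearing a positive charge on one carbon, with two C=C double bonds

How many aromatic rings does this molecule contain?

1

Ring A has only sp³ atoms, so it is not fully conjugated — not aromatic (1,4-dioxane).
Ring B is planar and fully conjugated; 3 ring double bonds give 6 π electrons. Since 6 = 4n+2 (n=1), ring B is aromatic (benzene).
Ring C has only sp² ring atoms; a planar conformation would have a fully conjugated π system of 4 electrons. But 4 = 4(1), which is 4n not 4n+2, so ring C is not aromatic (cyclopentadienyl cation).
Aromatic: B. Total: 1.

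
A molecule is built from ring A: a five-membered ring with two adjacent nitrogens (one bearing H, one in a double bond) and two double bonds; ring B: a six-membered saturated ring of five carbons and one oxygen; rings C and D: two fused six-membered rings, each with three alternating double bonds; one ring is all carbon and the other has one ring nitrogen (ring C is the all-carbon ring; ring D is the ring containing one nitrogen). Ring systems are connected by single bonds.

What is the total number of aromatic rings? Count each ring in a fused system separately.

Ring A has a continuous p-orbital overlap around the ring; 2 ring double bonds (4 π electrons) plus a heteroatom lone pair (2) give 6 π electrons. 6 = 4(1)+2, so ring A is aromatic (pyrazole).
Ring B has only sp³ atoms, so it is not fully conjugated — not aromatic (tetrahydropyran).
Rings C and D form a fused bicyclic system (with one nitrogen) with 10 sp² atoms and 10 π electrons from ring double bonds. 10 = 4(2)+2, so the system is aromatic and both rings count as aromatic (quinoline).
Aromatic: A, C, D. Total: 3.

3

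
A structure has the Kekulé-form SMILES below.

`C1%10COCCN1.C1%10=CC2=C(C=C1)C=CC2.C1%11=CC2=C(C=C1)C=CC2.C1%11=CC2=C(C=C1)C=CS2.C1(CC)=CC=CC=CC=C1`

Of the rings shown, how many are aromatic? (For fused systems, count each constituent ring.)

The SMILES encodes a six-membered saturated ring with an oxygen and an N–H nitrogen at positions 1 and 4; a six-membered carbon ring with three alternating C=C double bonds, fused to a five-membered carbon ring containing one C=C double bond and one sp³ carbon; a six-membered carbon ring with three alternating C=C double bonds, fused to a five-membered carbon ring containing one C=C double bond and one sp³ carbon; a six-membered carbon ring with three alternating C=C double bonds, fused to a five-membered ring containing one sulfur and two C=C double bonds; an eight-membered carbon ring with four alternating C=C double bonds.
The 6-membered ring with one oxygen and one N–H (1,4) has only sp³ atoms, so it is not fully conjugated — not aromatic (morpholine).
The 6-membered ring is planar and fully conjugated; 3 ring double bonds give 6 π electrons. Since 6 = 4n+2 (n=1), it is aromatic (benzene ring).
The 5-membered ring has one sp³ carbon, so it is not fully conjugated — not aromatic (cyclopentene ring).
The second 6-membered ring has a continuous p-orbital overlap around the ring; 3 ring double bonds give 6 π electrons. 6 = 4(1)+2, so it is aromatic (benzene ring).
The second 5-membered ring has one sp³ carbon, so it is not fully conjugated — not aromatic (cyclopentene ring).
The fused 6/5-membered bicyclic (with one sulfur) is a single π system with 9 sp² atoms and 10 π electrons from ring double bonds plus a heteroatom lone pair. 10 = 4(2)+2, so the system is aromatic and both rings count as aromatic (benzothiophene).
The 8-membered ring has only sp² ring atoms; a planar conformation would have a fully conjugated π system of 8 electrons. But 8 = 4(2), which is 4n not 4n+2, so it is not aromatic (cyclooctatetraene) — cyclooctatetraene distorts into a non-planar tub to avoid antiaromaticity.
4 of the 8 rings are aromatic. Total: 4.

4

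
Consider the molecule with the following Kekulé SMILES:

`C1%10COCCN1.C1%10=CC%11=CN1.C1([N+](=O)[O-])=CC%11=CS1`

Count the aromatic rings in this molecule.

2

The SMILES encodes a six-membered saturated ring with an oxygen and an N–H nitrogen at positions 1 and 4; a five-membered ring of four carbons and one nitrogen bearing a hydrogen, with two C=C double bonds; a five-membered ring of four carbons and one sulfur, with two C=C double bonds.
The 6-membered ring with one oxygen and one N–H (1,4) has only sp³ atoms, so it is not fully conjugated — not aromatic (morpholine).
The 5-membered ring with one N–H has a continuous p-orbital overlap around the ring; 2 ring double bonds (4 π electrons) plus a heteroatom lone pair (2) give 6 π electrons. Since 6 = 4n+2 (n=1), it is aromatic (pyrrole).
The 5-membered ring with one sulfur is planar and fully conjugated; 2 ring double bonds (4 π electrons) plus a heteroatom lone pair (2) give 6 π electrons. Since 6 = 4n+2 (n=1), it is aromatic (thiophene).
2 of the 3 rings are aromatic. Total: 2.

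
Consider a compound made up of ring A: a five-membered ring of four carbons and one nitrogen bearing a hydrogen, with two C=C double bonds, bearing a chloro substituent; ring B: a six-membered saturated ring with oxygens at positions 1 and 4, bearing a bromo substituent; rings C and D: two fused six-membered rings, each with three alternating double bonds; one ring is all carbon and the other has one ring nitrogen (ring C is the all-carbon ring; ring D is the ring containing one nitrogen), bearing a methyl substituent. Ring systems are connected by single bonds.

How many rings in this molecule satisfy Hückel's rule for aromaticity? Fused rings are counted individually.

3

Ring A is planar and fully conjugated; 2 ring double bonds (4 π electrons) plus a heteroatom lone pair (2) give 6 π electrons. Since 6 = 4n+2 (n=1), ring A is aromatic (pyrrole).
Ring B has only sp³ atoms, so it is not fully conjugated — not aromatic (1,4-dioxane).
Rings C and D form a fused bicyclic system (with one nitrogen) with 10 sp² atoms and 10 π electrons from ring double bonds. 10 = 4(2)+2, so the system is aromatic and both rings count as aromatic (quinoline).
Aromatic: A, C, D. Total: 3.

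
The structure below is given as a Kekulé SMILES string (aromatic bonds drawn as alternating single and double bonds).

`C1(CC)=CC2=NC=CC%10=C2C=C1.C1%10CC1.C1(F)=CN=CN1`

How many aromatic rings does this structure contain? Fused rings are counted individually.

3

The SMILES encodes two fused six-membered rings, each with three alternating double bonds; one ring is all carbon and the other has one ring nitrogen; a three-membered saturated carbon ring; a five-membered ring with nitrogens at positions 1 and 3 (one bearing H, one in a C=N bond) and two double bonds.
The fused 6/6-membered bicyclic (with one nitrogen) is a single π system with 10 sp² atoms and 10 π electrons from ring double bonds. 10 = 4(2)+2, so the system is aromatic and both rings count as aromatic (quinoline).
The 3-membered ring has only sp³ atoms, so it is not fully conjugated — not aromatic (cyclopropane).
The 5-membered ring with two nitrogens (one N–H, one =N–) has a continuous p-orbital overlap around the ring; 2 ring double bonds (4 π electrons) plus a heteroatom lone pair (2) give 6 π electrons. Since 6 = 4n+2 (n=1), it is aromatic (imidazole).
3 of the 4 rings are aromatic. Total: 3.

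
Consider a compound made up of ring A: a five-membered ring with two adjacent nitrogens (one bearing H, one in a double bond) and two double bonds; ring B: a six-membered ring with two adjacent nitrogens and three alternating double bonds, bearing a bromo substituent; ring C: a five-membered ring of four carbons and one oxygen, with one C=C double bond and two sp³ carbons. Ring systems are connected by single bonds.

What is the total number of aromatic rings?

2

Ring A has a continuous p-orbital overlap around the ring; 2 ring double bonds (4 π electrons) plus a heteroatom lone pair (2) give 6 π electrons. Since 6 = 4n+2 (n=1), ring A is aromatic (pyrazole).
Ring B has a continuous p-orbital overlap around the ring; 3 ring double bonds give 6 π electrons. 6 = 4(1)+2, so ring B is aromatic (pyridazine).
Ring C has two sp³ carbons, so it is not fully conjugated — not aromatic (2,3-dihydrofuran).
Aromatic: A, B. Total: 2.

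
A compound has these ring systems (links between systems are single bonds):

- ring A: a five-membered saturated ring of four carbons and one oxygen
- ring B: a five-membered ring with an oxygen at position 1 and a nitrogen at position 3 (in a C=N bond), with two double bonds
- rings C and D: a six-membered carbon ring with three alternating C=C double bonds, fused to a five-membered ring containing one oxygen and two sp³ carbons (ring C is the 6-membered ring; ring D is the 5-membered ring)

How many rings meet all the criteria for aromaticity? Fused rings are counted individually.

Ring A has only sp³ atoms, so it is not fully conjugated — not aromatic (tetrahydrofuran).
Ring B has a continuous p-orbital overlap around the ring; 2 ring double bonds (4 π electrons) plus a heteroatom lone pair (2) give 6 π electrons. Since 6 = 4n+2 (n=1), ring B is aromatic (oxazole).
Ring C has a continuous p-orbital overlap around the ring; 3 ring double bonds give 6 π electrons. Since 6 = 4n+2 (n=1), ring C is aromatic (benzene ring).
Ring D has two sp³ carbons, so it is not fully conjugated — not aromatic (oxolane ring).
Aromatic: B, C. Total: 2.

2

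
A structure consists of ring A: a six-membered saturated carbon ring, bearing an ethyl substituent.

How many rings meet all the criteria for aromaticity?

0

Ring A has only sp³ atoms, so it is not fully conjugated — not aromatic (cyclohexane).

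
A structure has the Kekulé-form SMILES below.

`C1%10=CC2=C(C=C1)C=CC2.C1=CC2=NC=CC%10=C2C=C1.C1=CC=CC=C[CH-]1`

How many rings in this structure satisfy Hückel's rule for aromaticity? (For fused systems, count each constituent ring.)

The SMILES encodes a six-membered carbon ring with three alternating C=C double bonds, fused to a five-membered carbon ring containing one C=C double bond and one sp³ carbon; two fused six-membered rings, each with three alternating double bonds; one ring is all carbon and the other has one ring nitrogen; a seven-membered all-carbon ring bearing a negative charge on one carbon, with three C=C double bonds.
The 6-membered ring is fully conjugated (every ring atom contributes a p orbital); 3 ring double bonds give 6 π electrons. Since 6 = 4n+2 (n=1), it is aromatic (benzene ring).
The 5-membered ring has one sp³ carbon, so it is not fully conjugated — not aromatic (cyclopentene ring).
The fused 6/6-membered bicyclic (with one nitrogen) is a single π system with 10 sp² atoms and 10 π electrons from ring double bonds. 10 = 4(2)+2, so the system is aromatic and both rings count as aromatic (quinoline).
The 7-membered ring has only sp² ring atoms; a planar conformation would have a fully conjugated π system of 8 electrons. But 8 = 4(2), which is 4n not 4n+2, so it is not aromatic (cycloheptatrienyl anion).
3 of the 5 rings are aromatic. Total: 3.

3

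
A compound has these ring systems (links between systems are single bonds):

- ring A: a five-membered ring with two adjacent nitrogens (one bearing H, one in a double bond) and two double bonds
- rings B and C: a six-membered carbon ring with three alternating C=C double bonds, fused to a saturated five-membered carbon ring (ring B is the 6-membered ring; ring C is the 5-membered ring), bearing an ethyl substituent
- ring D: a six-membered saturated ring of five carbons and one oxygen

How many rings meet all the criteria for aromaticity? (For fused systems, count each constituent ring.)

Ring A has a continuous p-orbital overlap around the ring; 2 ring double bonds (4 π electrons) plus a heteroatom lone pair (2) give 6 π electrons. Since 6 = 4n+2 (n=1), ring A is aromatic (pyrazole).
Ring B has a continuous p-orbital overlap around the ring; 3 ring double bonds give 6 π electrons. That satisfies 4n+2 with n=1, so ring B is aromatic (benzene ring).
Ring C has three sp³ carbons, so it is not fully conjugated — not aromatic (cyclopentane ring).
Ring D has only sp³ atoms, so it is not fully conjugated — not aromatic (tetrahydropyran).
Aromatic: A, B. Total: 2.

2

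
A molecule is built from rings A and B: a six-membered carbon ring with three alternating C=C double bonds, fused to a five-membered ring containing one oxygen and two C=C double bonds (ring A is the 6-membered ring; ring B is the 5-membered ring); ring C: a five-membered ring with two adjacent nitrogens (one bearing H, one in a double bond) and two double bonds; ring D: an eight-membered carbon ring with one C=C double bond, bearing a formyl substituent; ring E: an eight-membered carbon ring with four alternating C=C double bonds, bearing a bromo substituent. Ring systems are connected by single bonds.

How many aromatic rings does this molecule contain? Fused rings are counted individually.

Rings A and B form a fused bicyclic system (with one oxygen) with 9 sp² atoms and 10 π electrons from ring double bonds plus a heteroatom lone pair. 10 = 4(2)+2, so the system is aromatic and both rings count as aromatic (benzofuran).
Ring C has a continuous p-orbital overlap around the ring; 2 ring double bonds (4 π electrons) plus a heteroatom lone pair (2) give 6 π electrons. 6 = 4(1)+2, so ring C is aromatic (pyrazole).
Ring D has six sp³ carbons, so it is not fully conjugated — not aromatic (cyclooctene).
Ring E has only sp² ring atoms; a planar conformation would have a fully conjugated π system of 8 electrons. But 8 = 4(2), which is 4n not 4n+2, so ring E is not aromatic (cyclooctatetraene) — cyclooctatetraene distorts into a non-planar tub to avoid antiaromaticity.
Aromatic: A, B, C. Total: 3.

3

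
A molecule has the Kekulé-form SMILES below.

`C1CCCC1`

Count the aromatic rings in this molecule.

0

The SMILES encodes a five-membered saturated carbon ring.
The 5-membered ring has only sp³ atoms, so it is not fully conjugated — not aromatic (cyclopentane).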